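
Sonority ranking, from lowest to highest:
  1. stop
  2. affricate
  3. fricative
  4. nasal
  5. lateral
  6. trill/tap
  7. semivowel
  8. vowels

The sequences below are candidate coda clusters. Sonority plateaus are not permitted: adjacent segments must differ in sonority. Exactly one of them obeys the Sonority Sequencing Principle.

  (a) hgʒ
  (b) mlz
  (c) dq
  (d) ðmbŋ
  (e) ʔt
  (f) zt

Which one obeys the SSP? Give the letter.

f

(a) 3-1-3 → violates
(b) 4-5-3 → violates
(c) 1-1 → violates
(d) 3-4-1-4 → violates
(e) 1-1 → violates
(f) 3-1 → obeys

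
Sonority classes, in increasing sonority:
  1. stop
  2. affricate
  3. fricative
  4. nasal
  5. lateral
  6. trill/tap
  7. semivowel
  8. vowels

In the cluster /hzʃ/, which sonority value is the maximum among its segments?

/h/: fricative = 3.
/z/: fricative = 3.
/ʃ/: fricative = 3.
The maximum is 3.

3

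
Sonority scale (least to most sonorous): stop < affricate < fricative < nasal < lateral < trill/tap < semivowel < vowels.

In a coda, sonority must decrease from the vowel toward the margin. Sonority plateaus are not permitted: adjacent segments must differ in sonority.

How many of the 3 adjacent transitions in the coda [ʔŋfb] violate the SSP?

1

/ʔ/ — stop, sonority 1.
/ŋ/ — nasal, sonority 4.
/f/ — fricative, sonority 3.
/b/ — stop, sonority 1.
/ʔ/→/ŋ/: 1→4 (does not fall) — violation.
/ŋ/→/f/: 4→3 (falls) — ok.
/f/→/b/: 3→1 (falls) — ok.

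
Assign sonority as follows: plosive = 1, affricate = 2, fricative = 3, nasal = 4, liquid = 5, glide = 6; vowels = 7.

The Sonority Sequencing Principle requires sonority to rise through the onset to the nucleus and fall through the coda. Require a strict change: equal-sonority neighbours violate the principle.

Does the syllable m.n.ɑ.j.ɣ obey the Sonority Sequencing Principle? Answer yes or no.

Onset: /m/ is a nasal (sonority 4), /n/ is a nasal (sonority 4); then the nucleus /ɑ/ (sonority 7).
Onset profile 4-4-7 — does not strictly rise throughout.
Coda: /j/ is a glide (sonority 6), /ɣ/ is a fricative (sonority 3).
Coda profile 7-6-3 — falls from the nucleus.

no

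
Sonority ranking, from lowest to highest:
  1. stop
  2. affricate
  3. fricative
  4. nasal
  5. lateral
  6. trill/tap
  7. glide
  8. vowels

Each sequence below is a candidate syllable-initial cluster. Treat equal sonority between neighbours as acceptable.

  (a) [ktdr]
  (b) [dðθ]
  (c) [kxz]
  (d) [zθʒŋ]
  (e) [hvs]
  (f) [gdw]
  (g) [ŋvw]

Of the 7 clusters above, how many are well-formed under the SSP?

(a) 1-1-1-6 → obeys
(b) 1-3-3 → obeys
(c) 1-3-3 → obeys
(d) 3-3-3-4 → obeys
(e) 3-3-3 → obeys
(f) 1-1-7 → obeys
(g) 4-3-7 → violates

6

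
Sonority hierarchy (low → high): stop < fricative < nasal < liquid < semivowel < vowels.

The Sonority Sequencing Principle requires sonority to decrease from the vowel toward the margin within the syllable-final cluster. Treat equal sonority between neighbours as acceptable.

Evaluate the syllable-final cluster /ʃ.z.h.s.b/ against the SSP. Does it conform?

yes

/ʃ/ is a fricative (sonority 2).
/z/ is a fricative (sonority 2).
/h/ is a fricative (sonority 2).
/s/ is a fricative (sonority 2).
/b/ is a stop (sonority 1).
The profile 2-2-2-2-1 is non-increasing (plateaus allowed), so the syllable-final cluster satisfies the SSP.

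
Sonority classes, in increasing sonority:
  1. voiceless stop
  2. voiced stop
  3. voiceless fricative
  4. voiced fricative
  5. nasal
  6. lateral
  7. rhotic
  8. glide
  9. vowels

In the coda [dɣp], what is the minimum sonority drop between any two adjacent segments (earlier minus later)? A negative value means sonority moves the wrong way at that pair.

-2

/d/ — voiced stop, sonority 2.
/ɣ/ — voiced fricative, sonority 4.
/p/ — voiceless stop, sonority 1.
/d/→/ɣ/: change -2.
/ɣ/→/p/: change +3.
Minimum = -2.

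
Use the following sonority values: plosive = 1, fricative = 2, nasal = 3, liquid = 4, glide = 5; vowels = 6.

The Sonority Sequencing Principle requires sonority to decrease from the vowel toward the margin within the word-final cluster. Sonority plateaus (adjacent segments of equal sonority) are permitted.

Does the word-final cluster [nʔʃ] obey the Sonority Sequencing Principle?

/n/: nasal = 3.
/ʔ/: plosive = 1.
/ʃ/: fricative = 2.
The profile is 3-1-2. Between /ʔ/ (1) and /ʃ/ (2) sonority does not fall, so the cluster violates the SSP.

no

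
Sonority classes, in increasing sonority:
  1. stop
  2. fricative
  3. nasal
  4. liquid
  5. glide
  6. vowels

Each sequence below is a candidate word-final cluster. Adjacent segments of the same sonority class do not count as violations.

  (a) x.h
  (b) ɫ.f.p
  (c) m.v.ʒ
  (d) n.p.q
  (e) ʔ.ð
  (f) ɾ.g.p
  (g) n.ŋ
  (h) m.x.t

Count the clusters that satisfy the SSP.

(a) sonority 2-2: well-formed.
(b) sonority 4-2-1: well-formed.
(c) sonority 3-2-2: well-formed.
(d) sonority 3-1-1: well-formed.
(e) sonority 1-2: ill-formed.
(f) sonority 4-1-1: well-formed.
(g) sonority 3-3: well-formed.
(h) sonority 3-2-1: well-formed.

7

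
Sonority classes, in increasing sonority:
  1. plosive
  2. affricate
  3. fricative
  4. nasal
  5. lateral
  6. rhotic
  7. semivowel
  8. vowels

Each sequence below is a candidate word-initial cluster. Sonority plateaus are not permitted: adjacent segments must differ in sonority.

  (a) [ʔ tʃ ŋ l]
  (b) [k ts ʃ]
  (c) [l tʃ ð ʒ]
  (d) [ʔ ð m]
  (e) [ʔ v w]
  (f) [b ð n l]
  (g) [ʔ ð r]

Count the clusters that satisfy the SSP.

6

(a) sonority 1-2-4-5: well-formed.
(b) sonority 1-2-3: well-formed.
(c) sonority 5-2-3-3: ill-formed.
(d) sonority 1-3-4: well-formed.
(e) sonority 1-3-7: well-formed.
(f) sonority 1-3-4-5: well-formed.
(g) sonority 1-3-6: well-formed.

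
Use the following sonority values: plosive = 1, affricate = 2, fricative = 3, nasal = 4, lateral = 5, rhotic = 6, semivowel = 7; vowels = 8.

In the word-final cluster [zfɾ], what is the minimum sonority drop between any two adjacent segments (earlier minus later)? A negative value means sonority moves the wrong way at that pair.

-3

/z/ is a fricative (sonority 3).
/f/ is a fricative (sonority 3).
/ɾ/ is a rhotic (sonority 6).
/z/→/f/: change +0.
/f/→/ɾ/: change -3.
Minimum = -3.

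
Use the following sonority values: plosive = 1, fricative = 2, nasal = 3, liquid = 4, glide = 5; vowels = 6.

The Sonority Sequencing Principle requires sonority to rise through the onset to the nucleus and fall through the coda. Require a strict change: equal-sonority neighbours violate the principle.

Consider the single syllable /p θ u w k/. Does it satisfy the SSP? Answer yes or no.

Onset: /p/ is a plosive (sonority 1), /θ/ is a fricative (sonority 2); then the nucleus /u/ (sonority 6).
Onset profile 1-2-6 — rises to the nucleus.
Coda: /w/ is a glide (sonority 5), /k/ is a plosive (sonority 1).
Coda profile 6-5-1 — falls from the nucleus.

yes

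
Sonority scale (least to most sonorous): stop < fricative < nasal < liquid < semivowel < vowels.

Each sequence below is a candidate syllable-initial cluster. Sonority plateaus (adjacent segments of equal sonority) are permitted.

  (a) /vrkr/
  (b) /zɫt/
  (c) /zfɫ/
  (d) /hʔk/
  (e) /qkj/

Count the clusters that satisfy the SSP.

(a) sonority 2-4-1-4: ill-formed.
(b) sonority 2-4-1: ill-formed.
(c) sonority 2-2-4: well-formed.
(d) sonority 2-1-1: ill-formed.
(e) sonority 1-1-5: well-formed.

2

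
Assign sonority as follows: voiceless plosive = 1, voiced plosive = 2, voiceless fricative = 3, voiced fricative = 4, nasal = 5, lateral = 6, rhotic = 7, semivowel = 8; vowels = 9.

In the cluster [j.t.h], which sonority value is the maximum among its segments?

8

/j/ is a semivowel (sonority 8).
/t/ is a voiceless plosive (sonority 1).
/h/ is a voiceless fricative (sonority 3).
The maximum is 8.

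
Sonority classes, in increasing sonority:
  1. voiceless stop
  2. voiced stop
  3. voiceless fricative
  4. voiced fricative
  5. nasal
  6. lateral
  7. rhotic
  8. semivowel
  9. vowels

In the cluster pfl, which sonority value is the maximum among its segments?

/p/: voiceless stop = 1.
/f/: voiceless fricative = 3.
/l/: lateral = 6.
The maximum is 6.

6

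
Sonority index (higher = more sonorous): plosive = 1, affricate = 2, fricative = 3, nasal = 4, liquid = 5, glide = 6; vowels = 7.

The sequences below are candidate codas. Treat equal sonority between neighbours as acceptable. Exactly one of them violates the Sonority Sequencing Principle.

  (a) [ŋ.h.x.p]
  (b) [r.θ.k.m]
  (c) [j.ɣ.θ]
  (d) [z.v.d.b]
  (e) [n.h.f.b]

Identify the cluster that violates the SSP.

b

(a) 4-3-3-1 → obeys
(b) 5-3-1-4 → violates
(c) 6-3-3 → obeys
(d) 3-3-1-1 → obeys
(e) 4-3-3-1 → obeys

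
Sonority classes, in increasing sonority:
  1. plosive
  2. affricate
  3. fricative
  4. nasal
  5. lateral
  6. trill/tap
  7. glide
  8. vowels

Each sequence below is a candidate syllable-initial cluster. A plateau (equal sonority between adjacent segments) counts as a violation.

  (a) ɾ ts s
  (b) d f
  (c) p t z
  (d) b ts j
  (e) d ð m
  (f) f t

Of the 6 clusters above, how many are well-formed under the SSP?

3

(a) 6-2-3 → violates
(b) 1-3 → obeys
(c) 1-1-3 → violates
(d) 1-2-7 → obeys
(e) 1-3-4 → obeys
(f) 3-1 → violates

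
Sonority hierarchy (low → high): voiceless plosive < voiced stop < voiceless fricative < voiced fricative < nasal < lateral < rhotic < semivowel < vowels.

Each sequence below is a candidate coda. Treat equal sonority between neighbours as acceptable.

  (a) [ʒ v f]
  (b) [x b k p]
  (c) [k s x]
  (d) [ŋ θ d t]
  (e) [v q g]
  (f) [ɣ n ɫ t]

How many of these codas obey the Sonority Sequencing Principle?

3

(a) sonority 4-4-3: well-formed.
(b) sonority 3-2-1-1: well-formed.
(c) sonority 1-3-3: ill-formed.
(d) sonority 5-3-2-1: well-formed.
(e) sonority 4-1-2: ill-formed.
(f) sonority 4-5-6-1: ill-formed.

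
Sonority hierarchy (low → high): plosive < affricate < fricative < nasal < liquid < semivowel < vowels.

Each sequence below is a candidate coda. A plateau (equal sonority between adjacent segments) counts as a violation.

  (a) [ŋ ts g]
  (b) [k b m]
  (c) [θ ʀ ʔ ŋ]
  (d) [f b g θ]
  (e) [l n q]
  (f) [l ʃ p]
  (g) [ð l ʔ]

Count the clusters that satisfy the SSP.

(a) [ŋ ts g]: profile 4-2-1 — obeys.
(b) [k b m]: profile 1-1-4 — violates.
(c) [θ ʀ ʔ ŋ]: profile 3-5-1-4 — violates.
(d) [f b g θ]: profile 3-1-1-3 — violates.
(e) [l n q]: profile 5-4-1 — obeys.
(f) [l ʃ p]: profile 5-3-1 — obeys.
(g) [ð l ʔ]: profile 3-5-1 — violates.

3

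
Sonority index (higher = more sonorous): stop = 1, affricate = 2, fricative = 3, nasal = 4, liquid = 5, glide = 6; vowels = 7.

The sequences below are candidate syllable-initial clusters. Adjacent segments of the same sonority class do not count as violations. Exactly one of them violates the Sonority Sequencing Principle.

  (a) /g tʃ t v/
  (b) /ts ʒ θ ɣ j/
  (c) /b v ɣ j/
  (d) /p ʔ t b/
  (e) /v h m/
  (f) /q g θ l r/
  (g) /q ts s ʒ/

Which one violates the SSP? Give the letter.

(a) /g tʃ t v/: profile 1-2-1-3 — violates.
(b) /ts ʒ θ ɣ j/: profile 2-3-3-3-6 — obeys.
(c) /b v ɣ j/: profile 1-3-3-6 — obeys.
(d) /p ʔ t b/: profile 1-1-1-1 — obeys.
(e) /v h m/: profile 3-3-4 — obeys.
(f) /q g θ l r/: profile 1-1-3-5-5 — obeys.
(g) /q ts s ʒ/: profile 1-2-3-3 — obeys.

a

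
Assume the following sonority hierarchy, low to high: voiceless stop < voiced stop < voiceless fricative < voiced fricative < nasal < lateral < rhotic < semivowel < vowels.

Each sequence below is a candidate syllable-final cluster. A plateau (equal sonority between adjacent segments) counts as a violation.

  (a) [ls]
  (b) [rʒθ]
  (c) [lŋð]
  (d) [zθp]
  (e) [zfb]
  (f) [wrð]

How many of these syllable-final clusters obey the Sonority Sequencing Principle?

6

(a) 6-3 → obeys
(b) 7-4-3 → obeys
(c) 6-5-4 → obeys
(d) 4-3-1 → obeys
(e) 4-3-2 → obeys
(f) 8-7-4 → obeys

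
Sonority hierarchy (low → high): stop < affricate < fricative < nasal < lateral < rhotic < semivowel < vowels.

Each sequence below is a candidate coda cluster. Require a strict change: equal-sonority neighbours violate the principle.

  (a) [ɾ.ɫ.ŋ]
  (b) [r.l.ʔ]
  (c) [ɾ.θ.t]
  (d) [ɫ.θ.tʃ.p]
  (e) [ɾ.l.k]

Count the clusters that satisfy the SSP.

(a) sonority 6-5-4: well-formed.
(b) sonority 6-5-1: well-formed.
(c) sonority 6-3-1: well-formed.
(d) sonority 5-3-2-1: well-formed.
(e) sonority 6-5-1: well-formed.

5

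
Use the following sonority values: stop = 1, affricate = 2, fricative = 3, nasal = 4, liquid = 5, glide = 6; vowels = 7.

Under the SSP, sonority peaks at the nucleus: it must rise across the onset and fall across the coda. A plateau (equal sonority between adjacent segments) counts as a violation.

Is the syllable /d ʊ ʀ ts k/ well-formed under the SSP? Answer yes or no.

Onset: /d/ is a stop (sonority 1); then the nucleus /ʊ/ (sonority 7).
Onset profile 1-7 — rises to the nucleus.
Coda: /ʀ/ is a liquid (sonority 5), /ts/ is an affricate (sonority 2), /k/ is a stop (sonority 1).
Coda profile 7-5-2-1 — falls from the nucleus.

yes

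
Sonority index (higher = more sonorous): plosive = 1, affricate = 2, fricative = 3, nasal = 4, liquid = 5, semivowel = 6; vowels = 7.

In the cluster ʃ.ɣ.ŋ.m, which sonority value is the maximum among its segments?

/ʃ/ — fricative, sonority 3.
/ɣ/ — fricative, sonority 3.
/ŋ/ — nasal, sonority 4.
/m/ — nasal, sonority 4.
The maximum is 4.

4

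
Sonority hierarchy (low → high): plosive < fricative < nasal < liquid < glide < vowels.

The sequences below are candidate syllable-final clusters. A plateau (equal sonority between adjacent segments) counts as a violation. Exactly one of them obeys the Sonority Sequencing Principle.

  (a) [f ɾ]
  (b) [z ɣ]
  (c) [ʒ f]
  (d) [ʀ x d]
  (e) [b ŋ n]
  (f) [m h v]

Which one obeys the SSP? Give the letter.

(a) [f ɾ]: profile 2-4 — violates.
(b) [z ɣ]: profile 2-2 — violates.
(c) [ʒ f]: profile 2-2 — violates.
(d) [ʀ x d]: profile 4-2-1 — obeys.
(e) [b ŋ n]: profile 1-3-3 — violates.
(f) [m h v]: profile 3-2-2 — violates.

d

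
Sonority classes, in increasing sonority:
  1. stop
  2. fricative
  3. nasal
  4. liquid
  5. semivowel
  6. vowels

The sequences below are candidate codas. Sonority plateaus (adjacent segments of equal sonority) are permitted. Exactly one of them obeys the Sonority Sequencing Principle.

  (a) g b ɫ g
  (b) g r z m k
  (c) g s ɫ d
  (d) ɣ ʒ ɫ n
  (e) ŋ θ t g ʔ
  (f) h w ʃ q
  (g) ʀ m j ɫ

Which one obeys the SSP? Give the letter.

(a) g b ɫ g: profile 1-1-4-1 — violates.
(b) g r z m k: profile 1-4-2-3-1 — violates.
(c) g s ɫ d: profile 1-2-4-1 — violates.
(d) ɣ ʒ ɫ n: profile 2-2-4-3 — violates.
(e) ŋ θ t g ʔ: profile 3-2-1-1-1 — obeys.
(f) h w ʃ q: profile 2-5-2-1 — violates.
(g) ʀ m j ɫ: profile 4-3-5-4 — violates.

e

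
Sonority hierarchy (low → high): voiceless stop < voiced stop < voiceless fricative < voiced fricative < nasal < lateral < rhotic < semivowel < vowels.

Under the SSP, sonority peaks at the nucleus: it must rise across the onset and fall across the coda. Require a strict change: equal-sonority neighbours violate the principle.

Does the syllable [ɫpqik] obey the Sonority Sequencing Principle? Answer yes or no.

Onset: /ɫ/ is a lateral (sonority 6), /p/ is a voiceless stop (sonority 1), /q/ is a voiceless stop (sonority 1); then the nucleus /i/ (sonority 9).
Onset profile 6-1-1-9 — does not strictly rise throughout.
Coda: /k/ is a voiceless stop (sonority 1).
Coda profile 9-1 — falls from the nucleus.

no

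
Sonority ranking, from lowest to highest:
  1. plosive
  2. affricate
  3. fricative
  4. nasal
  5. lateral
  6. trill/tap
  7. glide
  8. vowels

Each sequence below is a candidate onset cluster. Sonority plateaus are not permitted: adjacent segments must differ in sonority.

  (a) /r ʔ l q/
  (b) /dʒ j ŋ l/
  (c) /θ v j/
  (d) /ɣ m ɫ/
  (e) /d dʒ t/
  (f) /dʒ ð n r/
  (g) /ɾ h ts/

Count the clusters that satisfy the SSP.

(a) sonority 6-1-5-1: ill-formed.
(b) sonority 2-7-4-5: ill-formed.
(c) sonority 3-3-7: ill-formed.
(d) sonority 3-4-5: well-formed.
(e) sonority 1-2-1: ill-formed.
(f) sonority 2-3-4-6: well-formed.
(g) sonority 6-3-2: ill-formed.

2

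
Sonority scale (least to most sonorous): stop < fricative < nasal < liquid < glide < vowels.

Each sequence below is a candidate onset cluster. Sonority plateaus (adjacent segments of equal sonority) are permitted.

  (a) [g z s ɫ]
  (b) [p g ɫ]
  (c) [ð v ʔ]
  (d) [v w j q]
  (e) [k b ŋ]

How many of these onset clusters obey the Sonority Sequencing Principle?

(a) [g z s ɫ]: profile 1-2-2-4 — obeys.
(b) [p g ɫ]: profile 1-1-4 — obeys.
(c) [ð v ʔ]: profile 2-2-1 — violates.
(d) [v w j q]: profile 2-5-5-1 — violates.
(e) [k b ŋ]: profile 1-1-3 — obeys.

3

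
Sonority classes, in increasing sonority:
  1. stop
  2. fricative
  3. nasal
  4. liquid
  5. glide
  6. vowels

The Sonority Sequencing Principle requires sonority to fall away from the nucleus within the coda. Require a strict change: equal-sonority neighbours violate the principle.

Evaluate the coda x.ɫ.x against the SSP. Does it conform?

/x/: fricative = 2.
/ɫ/: liquid = 4.
/x/: fricative = 2.
The profile is 2-4-2. Between /x/ (2) and /ɫ/ (4) sonority does not fall, so the cluster violates the SSP.

no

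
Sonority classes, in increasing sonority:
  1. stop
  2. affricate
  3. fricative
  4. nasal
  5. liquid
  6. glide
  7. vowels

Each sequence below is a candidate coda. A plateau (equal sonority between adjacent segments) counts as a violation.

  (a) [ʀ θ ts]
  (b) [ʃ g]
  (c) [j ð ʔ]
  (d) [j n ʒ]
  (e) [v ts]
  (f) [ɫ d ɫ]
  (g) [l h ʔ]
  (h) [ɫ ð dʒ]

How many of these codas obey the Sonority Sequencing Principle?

7

(a) 5-3-2 → obeys
(b) 3-1 → obeys
(c) 6-3-1 → obeys
(d) 6-4-3 → obeys
(e) 3-2 → obeys
(f) 5-1-5 → violates
(g) 5-3-1 → obeys
(h) 5-3-2 → obeys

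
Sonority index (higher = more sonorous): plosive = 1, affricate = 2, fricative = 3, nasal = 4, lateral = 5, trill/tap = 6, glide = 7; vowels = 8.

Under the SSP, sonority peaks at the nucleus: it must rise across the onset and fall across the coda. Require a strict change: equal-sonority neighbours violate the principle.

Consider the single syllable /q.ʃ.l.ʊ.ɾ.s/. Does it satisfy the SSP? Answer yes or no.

yes

Onset: /q/ is a plosive (sonority 1), /ʃ/ is a fricative (sonority 3), /l/ is a lateral (sonority 5); then the nucleus /ʊ/ (sonority 8).
Onset profile 1-3-5-8 — rises to the nucleus.
Coda: /ɾ/ is a trill/tap (sonority 6), /s/ is a fricative (sonority 3).
Coda profile 8-6-3 — falls from the nucleus.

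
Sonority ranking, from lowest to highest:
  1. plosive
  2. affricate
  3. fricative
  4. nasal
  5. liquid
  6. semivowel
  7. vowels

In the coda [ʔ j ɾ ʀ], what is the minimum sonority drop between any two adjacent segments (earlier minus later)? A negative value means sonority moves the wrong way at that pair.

-5

/ʔ/ — plosive, sonority 1.
/j/ — semivowel, sonority 6.
/ɾ/ — liquid, sonority 5.
/ʀ/ — liquid, sonority 5.
/ʔ/→/j/: change -5.
/j/→/ɾ/: change +1.
/ɾ/→/ʀ/: change +0.
Minimum = -5.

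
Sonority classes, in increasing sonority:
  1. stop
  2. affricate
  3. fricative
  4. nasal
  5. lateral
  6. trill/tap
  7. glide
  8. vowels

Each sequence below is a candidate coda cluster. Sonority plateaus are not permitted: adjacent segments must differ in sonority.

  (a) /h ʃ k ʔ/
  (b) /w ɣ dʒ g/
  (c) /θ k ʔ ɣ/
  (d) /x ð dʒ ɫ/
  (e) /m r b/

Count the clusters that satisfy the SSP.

1

(a) /h ʃ k ʔ/: profile 3-3-1-1 — violates.
(b) /w ɣ dʒ g/: profile 7-3-2-1 — obeys.
(c) /θ k ʔ ɣ/: profile 3-1-1-3 — violates.
(d) /x ð dʒ ɫ/: profile 3-3-2-5 — violates.
(e) /m r b/: profile 4-6-1 — violates.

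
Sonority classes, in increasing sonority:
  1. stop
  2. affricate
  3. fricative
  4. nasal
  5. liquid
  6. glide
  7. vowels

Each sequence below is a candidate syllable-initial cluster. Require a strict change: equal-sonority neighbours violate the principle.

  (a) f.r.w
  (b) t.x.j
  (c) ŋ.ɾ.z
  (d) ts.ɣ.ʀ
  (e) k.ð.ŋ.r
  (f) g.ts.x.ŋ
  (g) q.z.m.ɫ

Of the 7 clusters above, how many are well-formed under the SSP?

6

(a) 3-5-6 → obeys
(b) 1-3-6 → obeys
(c) 4-5-3 → violates
(d) 2-3-5 → obeys
(e) 1-3-4-5 → obeys
(f) 1-2-3-4 → obeys
(g) 1-3-4-5 → obeys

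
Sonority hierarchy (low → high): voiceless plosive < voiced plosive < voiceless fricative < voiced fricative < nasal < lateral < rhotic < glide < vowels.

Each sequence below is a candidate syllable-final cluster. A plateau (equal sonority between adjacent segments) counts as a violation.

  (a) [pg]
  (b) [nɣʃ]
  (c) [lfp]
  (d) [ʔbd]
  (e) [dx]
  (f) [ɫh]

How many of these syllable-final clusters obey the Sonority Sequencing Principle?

(a) 1-2 → violates
(b) 5-4-3 → obeys
(c) 6-3-1 → obeys
(d) 1-2-2 → violates
(e) 2-3 → violates
(f) 6-3 → obeys

3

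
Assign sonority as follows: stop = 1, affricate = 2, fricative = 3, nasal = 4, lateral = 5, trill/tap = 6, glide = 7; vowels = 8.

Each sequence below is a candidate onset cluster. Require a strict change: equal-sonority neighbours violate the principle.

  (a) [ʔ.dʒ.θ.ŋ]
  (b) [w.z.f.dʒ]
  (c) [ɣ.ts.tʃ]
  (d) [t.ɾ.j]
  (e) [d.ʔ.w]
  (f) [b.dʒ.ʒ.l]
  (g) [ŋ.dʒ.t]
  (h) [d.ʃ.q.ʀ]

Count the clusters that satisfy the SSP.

(a) sonority 1-2-3-4: well-formed.
(b) sonority 7-3-3-2: ill-formed.
(c) sonority 3-2-2: ill-formed.
(d) sonority 1-6-7: well-formed.
(e) sonority 1-1-7: ill-formed.
(f) sonority 1-2-3-5: well-formed.
(g) sonority 4-2-1: ill-formed.
(h) sonority 1-3-1-6: ill-formed.

3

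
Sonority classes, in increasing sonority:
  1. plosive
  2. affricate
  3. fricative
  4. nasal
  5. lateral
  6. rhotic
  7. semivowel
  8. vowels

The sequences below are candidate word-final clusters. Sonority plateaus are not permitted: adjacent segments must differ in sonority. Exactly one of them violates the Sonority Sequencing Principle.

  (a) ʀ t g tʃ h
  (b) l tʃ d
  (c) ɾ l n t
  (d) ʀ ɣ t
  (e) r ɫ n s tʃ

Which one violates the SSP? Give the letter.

(a) 6-1-1-2-3 → violates
(b) 5-2-1 → obeys
(c) 6-5-4-1 → obeys
(d) 6-3-1 → obeys
(e) 6-5-4-3-2 → obeys

a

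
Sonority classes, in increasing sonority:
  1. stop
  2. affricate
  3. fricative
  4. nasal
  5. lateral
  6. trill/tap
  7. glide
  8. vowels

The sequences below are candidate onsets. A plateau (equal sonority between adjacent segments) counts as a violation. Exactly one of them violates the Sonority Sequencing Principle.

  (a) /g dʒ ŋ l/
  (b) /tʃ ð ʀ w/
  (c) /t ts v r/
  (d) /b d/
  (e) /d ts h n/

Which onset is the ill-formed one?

(a) sonority 1-2-4-5: well-formed.
(b) sonority 2-3-6-7: well-formed.
(c) sonority 1-2-3-6: well-formed.
(d) sonority 1-1: ill-formed.
(e) sonority 1-2-3-4: well-formed.

d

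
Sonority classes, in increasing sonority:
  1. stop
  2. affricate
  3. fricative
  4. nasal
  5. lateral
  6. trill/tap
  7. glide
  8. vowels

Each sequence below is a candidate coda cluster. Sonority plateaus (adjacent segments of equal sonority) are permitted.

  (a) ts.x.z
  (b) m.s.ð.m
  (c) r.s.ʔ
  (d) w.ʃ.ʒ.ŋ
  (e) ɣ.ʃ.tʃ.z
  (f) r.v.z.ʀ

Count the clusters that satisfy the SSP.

1

(a) 2-3-3 → violates
(b) 4-3-3-4 → violates
(c) 6-3-1 → obeys
(d) 7-3-3-4 → violates
(e) 3-3-2-3 → violates
(f) 6-3-3-6 → violates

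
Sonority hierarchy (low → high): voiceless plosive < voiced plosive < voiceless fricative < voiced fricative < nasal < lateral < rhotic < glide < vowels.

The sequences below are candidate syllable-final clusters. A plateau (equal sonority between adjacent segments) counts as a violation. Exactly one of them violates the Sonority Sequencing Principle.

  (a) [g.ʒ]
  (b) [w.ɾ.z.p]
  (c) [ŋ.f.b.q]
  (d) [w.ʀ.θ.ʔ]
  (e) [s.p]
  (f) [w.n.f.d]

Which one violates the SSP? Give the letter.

(a) sonority 2-4: ill-formed.
(b) sonority 8-7-4-1: well-formed.
(c) sonority 5-3-2-1: well-formed.
(d) sonority 8-7-3-1: well-formed.
(e) sonority 3-1: well-formed.
(f) sonority 8-5-3-2: well-formed.

a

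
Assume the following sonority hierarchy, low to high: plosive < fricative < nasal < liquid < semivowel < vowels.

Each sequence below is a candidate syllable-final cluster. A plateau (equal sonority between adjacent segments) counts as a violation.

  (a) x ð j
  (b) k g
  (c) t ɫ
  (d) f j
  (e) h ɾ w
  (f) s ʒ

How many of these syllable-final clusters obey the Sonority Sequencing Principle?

0

(a) sonority 2-2-5: ill-formed.
(b) sonority 1-1: ill-formed.
(c) sonority 1-4: ill-formed.
(d) sonority 2-5: ill-formed.
(e) sonority 2-4-5: ill-formed.
(f) sonority 2-2: ill-formed.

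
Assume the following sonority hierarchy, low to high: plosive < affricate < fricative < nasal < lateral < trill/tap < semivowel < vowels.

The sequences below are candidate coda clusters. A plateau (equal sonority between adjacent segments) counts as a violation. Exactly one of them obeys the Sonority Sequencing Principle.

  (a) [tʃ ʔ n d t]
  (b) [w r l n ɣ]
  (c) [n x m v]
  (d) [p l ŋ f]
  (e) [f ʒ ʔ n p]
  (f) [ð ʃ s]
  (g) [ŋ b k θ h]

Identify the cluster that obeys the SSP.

(a) [tʃ ʔ n d t]: profile 2-1-4-1-1 — violates.
(b) [w r l n ɣ]: profile 7-6-5-4-3 — obeys.
(c) [n x m v]: profile 4-3-4-3 — violates.
(d) [p l ŋ f]: profile 1-5-4-3 — violates.
(e) [f ʒ ʔ n p]: profile 3-3-1-4-1 — violates.
(f) [ð ʃ s]: profile 3-3-3 — violates.
(g) [ŋ b k θ h]: profile 4-1-1-3-3 — violates.

b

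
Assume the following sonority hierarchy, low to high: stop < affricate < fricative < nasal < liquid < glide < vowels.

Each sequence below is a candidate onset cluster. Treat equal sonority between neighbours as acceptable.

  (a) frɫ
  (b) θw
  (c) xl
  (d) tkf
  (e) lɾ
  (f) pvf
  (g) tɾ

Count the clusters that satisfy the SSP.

7

(a) sonority 3-5-5: well-formed.
(b) sonority 3-6: well-formed.
(c) sonority 3-5: well-formed.
(d) sonority 1-1-3: well-formed.
(e) sonority 5-5: well-formed.
(f) sonority 1-3-3: well-formed.
(g) sonority 1-5: well-formed.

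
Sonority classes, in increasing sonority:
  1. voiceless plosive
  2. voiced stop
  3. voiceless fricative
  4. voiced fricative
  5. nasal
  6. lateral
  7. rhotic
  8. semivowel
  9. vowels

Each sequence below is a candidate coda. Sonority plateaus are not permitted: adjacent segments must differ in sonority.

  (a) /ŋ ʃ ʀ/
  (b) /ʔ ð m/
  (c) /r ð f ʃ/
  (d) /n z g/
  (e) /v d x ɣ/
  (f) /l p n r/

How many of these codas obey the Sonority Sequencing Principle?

1

(a) 5-3-7 → violates
(b) 1-4-5 → violates
(c) 7-4-3-3 → violates
(d) 5-4-2 → obeys
(e) 4-2-3-4 → violates
(f) 6-1-5-7 → violates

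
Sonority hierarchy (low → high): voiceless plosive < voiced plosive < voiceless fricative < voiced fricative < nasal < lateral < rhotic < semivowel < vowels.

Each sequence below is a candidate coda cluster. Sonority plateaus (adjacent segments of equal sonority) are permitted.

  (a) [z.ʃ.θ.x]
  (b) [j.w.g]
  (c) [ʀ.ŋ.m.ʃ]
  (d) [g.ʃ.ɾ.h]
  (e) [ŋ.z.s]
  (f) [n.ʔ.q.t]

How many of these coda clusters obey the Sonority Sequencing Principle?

(a) 4-3-3-3 → obeys
(b) 8-8-2 → obeys
(c) 7-5-5-3 → obeys
(d) 2-3-7-3 → violates
(e) 5-4-3 → obeys
(f) 5-1-1-1 → obeys

5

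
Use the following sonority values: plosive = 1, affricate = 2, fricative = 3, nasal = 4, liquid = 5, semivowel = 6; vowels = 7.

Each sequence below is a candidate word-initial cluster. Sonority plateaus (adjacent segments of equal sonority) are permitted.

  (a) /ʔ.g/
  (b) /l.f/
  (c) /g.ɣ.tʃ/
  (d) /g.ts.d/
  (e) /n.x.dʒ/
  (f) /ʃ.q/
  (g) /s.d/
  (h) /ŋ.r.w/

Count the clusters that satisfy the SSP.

2

(a) /ʔ.g/: profile 1-1 — obeys.
(b) /l.f/: profile 5-3 — violates.
(c) /g.ɣ.tʃ/: profile 1-3-2 — violates.
(d) /g.ts.d/: profile 1-2-1 — violates.
(e) /n.x.dʒ/: profile 4-3-2 — violates.
(f) /ʃ.q/: profile 3-1 — violates.
(g) /s.d/: profile 3-1 — violates.
(h) /ŋ.r.w/: profile 4-5-6 — obeys.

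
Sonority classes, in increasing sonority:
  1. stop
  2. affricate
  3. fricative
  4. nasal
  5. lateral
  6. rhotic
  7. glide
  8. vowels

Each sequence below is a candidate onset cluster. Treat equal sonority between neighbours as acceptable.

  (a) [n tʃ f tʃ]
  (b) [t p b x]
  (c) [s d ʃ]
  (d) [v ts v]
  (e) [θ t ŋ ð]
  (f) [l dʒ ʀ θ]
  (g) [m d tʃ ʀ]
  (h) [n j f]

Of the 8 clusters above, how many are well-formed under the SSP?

1

(a) [n tʃ f tʃ]: profile 4-2-3-2 — violates.
(b) [t p b x]: profile 1-1-1-3 — obeys.
(c) [s d ʃ]: profile 3-1-3 — violates.
(d) [v ts v]: profile 3-2-3 — violates.
(e) [θ t ŋ ð]: profile 3-1-4-3 — violates.
(f) [l dʒ ʀ θ]: profile 5-2-6-3 — violates.
(g) [m d tʃ ʀ]: profile 4-1-2-6 — violates.
(h) [n j f]: profile 4-7-3 — violates.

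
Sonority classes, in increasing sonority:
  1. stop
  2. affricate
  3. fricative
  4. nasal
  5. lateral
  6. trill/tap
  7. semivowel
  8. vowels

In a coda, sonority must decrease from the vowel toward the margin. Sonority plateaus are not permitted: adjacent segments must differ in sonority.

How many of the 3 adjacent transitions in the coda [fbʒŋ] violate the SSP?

2

/f/ — fricative, sonority 3.
/b/ — stop, sonority 1.
/ʒ/ — fricative, sonority 3.
/ŋ/ — nasal, sonority 4.
/f/→/b/: 3→1 (falls) — ok.
/b/→/ʒ/: 1→3 (does not fall) — violation.
/ʒ/→/ŋ/: 3→4 (does not fall) — violation.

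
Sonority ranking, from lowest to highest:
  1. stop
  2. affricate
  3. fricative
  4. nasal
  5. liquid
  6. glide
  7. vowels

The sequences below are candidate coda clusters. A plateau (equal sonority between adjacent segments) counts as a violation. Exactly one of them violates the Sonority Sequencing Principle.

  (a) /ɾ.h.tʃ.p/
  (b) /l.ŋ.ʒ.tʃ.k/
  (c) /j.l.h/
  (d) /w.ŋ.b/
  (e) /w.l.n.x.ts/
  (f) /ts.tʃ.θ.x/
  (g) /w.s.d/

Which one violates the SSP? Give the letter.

(a) sonority 5-3-2-1: well-formed.
(b) sonority 5-4-3-2-1: well-formed.
(c) sonority 6-5-3: well-formed.
(d) sonority 6-4-1: well-formed.
(e) sonority 6-5-4-3-2: well-formed.
(f) sonority 2-2-3-3: ill-formed.
(g) sonority 6-3-1: well-formed.

f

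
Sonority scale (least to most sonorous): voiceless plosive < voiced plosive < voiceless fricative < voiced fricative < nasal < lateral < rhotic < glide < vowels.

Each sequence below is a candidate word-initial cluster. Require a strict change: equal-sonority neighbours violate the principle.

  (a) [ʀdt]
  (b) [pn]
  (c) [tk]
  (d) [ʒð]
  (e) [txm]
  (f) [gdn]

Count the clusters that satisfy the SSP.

2

(a) sonority 7-2-1: ill-formed.
(b) sonority 1-5: well-formed.
(c) sonority 1-1: ill-formed.
(d) sonority 4-4: ill-formed.
(e) sonority 1-3-5: well-formed.
(f) sonority 2-2-5: ill-formed.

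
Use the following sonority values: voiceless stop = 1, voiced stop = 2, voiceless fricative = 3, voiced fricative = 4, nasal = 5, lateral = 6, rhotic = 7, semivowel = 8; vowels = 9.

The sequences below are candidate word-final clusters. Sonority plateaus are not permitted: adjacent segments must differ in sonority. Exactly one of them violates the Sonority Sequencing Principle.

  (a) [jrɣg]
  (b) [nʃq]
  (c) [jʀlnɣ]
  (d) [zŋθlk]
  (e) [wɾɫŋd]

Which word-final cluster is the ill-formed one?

d

(a) [jrɣg]: profile 8-7-4-2 — obeys.
(b) [nʃq]: profile 5-3-1 — obeys.
(c) [jʀlnɣ]: profile 8-7-6-5-4 — obeys.
(d) [zŋθlk]: profile 4-5-3-6-1 — violates.
(e) [wɾɫŋd]: profile 8-7-6-5-2 — obeys.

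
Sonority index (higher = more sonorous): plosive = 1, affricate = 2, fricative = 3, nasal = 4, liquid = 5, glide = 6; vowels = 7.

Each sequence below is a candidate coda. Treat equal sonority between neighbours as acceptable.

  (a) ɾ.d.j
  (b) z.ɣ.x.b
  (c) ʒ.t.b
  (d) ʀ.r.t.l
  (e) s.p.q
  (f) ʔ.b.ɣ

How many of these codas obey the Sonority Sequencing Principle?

(a) ɾ.d.j: profile 5-1-6 — violates.
(b) z.ɣ.x.b: profile 3-3-3-1 — obeys.
(c) ʒ.t.b: profile 3-1-1 — obeys.
(d) ʀ.r.t.l: profile 5-5-1-5 — violates.
(e) s.p.q: profile 3-1-1 — obeys.
(f) ʔ.b.ɣ: profile 1-1-3 — violates.

3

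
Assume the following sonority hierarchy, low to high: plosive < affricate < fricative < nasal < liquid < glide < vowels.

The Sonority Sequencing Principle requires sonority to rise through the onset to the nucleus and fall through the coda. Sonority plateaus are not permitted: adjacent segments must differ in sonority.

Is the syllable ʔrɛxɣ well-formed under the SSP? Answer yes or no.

no

Onset: /ʔ/ is a plosive (sonority 1), /r/ is a liquid (sonority 5); then the nucleus /ɛ/ (sonority 7).
Onset profile 1-5-7 — rises to the nucleus.
Coda: /x/ is a fricative (sonority 3), /ɣ/ is a fricative (sonority 3).
Coda profile 7-3-3 — does not strictly fall throughout.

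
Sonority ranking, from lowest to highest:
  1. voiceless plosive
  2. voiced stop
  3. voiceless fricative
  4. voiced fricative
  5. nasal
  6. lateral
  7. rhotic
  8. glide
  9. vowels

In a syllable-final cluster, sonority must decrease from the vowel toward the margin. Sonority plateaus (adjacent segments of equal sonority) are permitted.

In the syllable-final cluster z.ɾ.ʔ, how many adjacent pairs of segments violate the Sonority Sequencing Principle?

/z/: voiced fricative = 4.
/ɾ/: rhotic = 7.
/ʔ/: voiceless plosive = 1.
/z/→/ɾ/: 4→7 (does not fall) — violation.
/ɾ/→/ʔ/: 7→1 (falls) — ok.

1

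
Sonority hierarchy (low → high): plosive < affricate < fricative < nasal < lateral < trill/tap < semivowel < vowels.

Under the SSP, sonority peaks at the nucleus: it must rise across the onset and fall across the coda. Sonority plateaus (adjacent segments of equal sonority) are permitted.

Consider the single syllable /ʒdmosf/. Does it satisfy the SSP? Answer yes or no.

Onset: /ʒ/ is a fricative (sonority 3), /d/ is a plosive (sonority 1), /m/ is a nasal (sonority 4); then the nucleus /o/ (sonority 8).
Onset profile 3-1-4-8 — does not rise throughout.
Coda: /s/ is a fricative (sonority 3), /f/ is a fricative (sonority 3).
Coda profile 8-3-3 — falls from the nucleus.

no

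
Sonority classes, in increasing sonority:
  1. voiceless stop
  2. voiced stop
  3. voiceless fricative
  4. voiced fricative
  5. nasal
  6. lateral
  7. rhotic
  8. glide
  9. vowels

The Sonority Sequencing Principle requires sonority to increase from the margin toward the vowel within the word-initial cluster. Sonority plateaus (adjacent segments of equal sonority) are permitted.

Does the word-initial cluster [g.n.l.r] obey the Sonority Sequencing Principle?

yes

/g/ is a voiced stop (sonority 2).
/n/ is a nasal (sonority 5).
/l/ is a lateral (sonority 6).
/r/ is a rhotic (sonority 7).
The profile 2-5-6-7 strictly rises, so the word-initial cluster satisfies the SSP.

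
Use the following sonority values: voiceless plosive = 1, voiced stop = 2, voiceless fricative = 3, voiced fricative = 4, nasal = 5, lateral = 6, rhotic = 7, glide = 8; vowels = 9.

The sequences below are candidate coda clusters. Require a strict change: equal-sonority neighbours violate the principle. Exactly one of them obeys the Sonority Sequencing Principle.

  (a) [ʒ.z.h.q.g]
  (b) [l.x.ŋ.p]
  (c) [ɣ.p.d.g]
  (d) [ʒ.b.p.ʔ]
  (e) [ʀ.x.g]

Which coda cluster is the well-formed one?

e

(a) 4-4-3-1-2 → violates
(b) 6-3-5-1 → violates
(c) 4-1-2-2 → violates
(d) 4-2-1-1 → violates
(e) 7-3-2 → obeys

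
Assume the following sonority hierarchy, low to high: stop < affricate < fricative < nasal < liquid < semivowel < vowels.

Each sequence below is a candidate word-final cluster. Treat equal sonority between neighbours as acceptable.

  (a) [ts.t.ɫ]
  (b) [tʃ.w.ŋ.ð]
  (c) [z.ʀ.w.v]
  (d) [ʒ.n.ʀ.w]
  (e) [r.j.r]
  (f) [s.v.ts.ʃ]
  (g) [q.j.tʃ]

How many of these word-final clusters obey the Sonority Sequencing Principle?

(a) 2-1-5 → violates
(b) 2-6-4-3 → violates
(c) 3-5-6-3 → violates
(d) 3-4-5-6 → violates
(e) 5-6-5 → violates
(f) 3-3-2-3 → violates
(g) 1-6-2 → violates

0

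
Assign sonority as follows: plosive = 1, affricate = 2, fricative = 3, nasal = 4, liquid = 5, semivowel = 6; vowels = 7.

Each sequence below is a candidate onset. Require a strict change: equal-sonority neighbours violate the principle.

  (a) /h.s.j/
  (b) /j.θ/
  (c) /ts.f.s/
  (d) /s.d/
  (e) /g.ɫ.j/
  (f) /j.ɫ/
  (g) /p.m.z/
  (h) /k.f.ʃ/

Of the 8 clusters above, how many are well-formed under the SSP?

(a) sonority 3-3-6: ill-formed.
(b) sonority 6-3: ill-formed.
(c) sonority 2-3-3: ill-formed.
(d) sonority 3-1: ill-formed.
(e) sonority 1-5-6: well-formed.
(f) sonority 6-5: ill-formed.
(g) sonority 1-4-3: ill-formed.
(h) sonority 1-3-3: ill-formed.

1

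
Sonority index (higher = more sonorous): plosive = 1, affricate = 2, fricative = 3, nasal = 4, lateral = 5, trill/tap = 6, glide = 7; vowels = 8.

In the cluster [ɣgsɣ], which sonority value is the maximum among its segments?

/ɣ/ is a fricative (sonority 3).
/g/ is a plosive (sonority 1).
/s/ is a fricative (sonority 3).
/ɣ/ is a fricative (sonority 3).
The maximum is 3.

3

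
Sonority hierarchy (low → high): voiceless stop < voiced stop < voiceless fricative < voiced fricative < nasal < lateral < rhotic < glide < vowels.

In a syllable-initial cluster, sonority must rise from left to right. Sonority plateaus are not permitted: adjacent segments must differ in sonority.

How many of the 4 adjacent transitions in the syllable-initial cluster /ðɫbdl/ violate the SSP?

/ð/ — voiced fricative, sonority 4.
/ɫ/ — lateral, sonority 6.
/b/ — voiced stop, sonority 2.
/d/ — voiced stop, sonority 2.
/l/ — lateral, sonority 6.
/ð/→/ɫ/: 4→6 (rises) — ok.
/ɫ/→/b/: 6→2 (does not rise) — violation.
/b/→/d/: 2→2 (plateau) — violation.
/d/→/l/: 2→6 (rises) — ok.

2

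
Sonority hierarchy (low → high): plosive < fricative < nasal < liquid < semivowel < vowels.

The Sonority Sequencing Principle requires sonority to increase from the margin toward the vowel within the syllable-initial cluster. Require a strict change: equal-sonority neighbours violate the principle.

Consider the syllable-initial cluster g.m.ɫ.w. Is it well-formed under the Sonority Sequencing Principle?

/g/: plosive = 1.
/m/: nasal = 3.
/ɫ/: liquid = 4.
/w/: semivowel = 5.
The profile 1-3-4-5 strictly rises, so the syllable-initial cluster satisfies the SSP.

yes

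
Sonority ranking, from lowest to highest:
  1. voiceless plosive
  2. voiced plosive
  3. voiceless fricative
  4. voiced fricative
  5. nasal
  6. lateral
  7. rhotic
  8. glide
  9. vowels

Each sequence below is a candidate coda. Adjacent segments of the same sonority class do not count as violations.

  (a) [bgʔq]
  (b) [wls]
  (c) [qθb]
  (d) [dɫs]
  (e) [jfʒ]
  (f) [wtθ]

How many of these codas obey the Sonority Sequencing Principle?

2

(a) [bgʔq]: profile 2-2-1-1 — obeys.
(b) [wls]: profile 8-6-3 — obeys.
(c) [qθb]: profile 1-3-2 — violates.
(d) [dɫs]: profile 2-6-3 — violates.
(e) [jfʒ]: profile 8-3-4 — violates.
(f) [wtθ]: profile 8-1-3 — violates.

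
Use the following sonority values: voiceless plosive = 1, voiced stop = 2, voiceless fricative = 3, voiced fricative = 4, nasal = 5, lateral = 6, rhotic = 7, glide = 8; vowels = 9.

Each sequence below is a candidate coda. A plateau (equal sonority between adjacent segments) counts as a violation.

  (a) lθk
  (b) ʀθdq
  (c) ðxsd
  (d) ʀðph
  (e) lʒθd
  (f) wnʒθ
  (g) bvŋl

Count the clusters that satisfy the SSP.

4

(a) sonority 6-3-1: well-formed.
(b) sonority 7-3-2-1: well-formed.
(c) sonority 4-3-3-2: ill-formed.
(d) sonority 7-4-1-3: ill-formed.
(e) sonority 6-4-3-2: well-formed.
(f) sonority 8-5-4-3: well-formed.
(g) sonority 2-4-5-6: ill-formed.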